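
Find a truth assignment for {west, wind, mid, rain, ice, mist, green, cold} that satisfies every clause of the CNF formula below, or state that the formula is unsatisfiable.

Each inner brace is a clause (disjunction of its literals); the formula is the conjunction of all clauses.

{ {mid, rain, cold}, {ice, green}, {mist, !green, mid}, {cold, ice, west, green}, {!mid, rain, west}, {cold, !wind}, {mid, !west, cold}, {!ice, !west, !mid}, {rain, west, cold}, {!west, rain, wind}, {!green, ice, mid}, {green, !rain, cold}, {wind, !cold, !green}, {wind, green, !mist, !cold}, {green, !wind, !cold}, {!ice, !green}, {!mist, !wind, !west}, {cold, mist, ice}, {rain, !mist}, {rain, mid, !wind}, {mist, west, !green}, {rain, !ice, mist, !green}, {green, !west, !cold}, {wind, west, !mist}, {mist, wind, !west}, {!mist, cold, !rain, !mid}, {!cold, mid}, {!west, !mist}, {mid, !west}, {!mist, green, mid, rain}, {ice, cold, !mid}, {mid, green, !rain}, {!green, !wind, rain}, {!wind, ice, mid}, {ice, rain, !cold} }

Try ice = false.
(green) alone gives green = true.
(mid) alone gives mid = true.
(cold) alone gives cold = true.
(wind) alone gives wind = true.
(rain) alone gives rain = true.
Try mist = true.
(!west) alone gives west = false.
All clauses are satisfied.

west: false, wind: true, mid: true, rain: true, ice: false, mist: true, green: true, cold: true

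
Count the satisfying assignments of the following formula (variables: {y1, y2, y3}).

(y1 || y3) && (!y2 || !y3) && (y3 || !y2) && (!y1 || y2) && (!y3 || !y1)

There are 2^3 = 8 truth assignments over (y1, y2, y3).
Split on y2. With y2 = true, the clauses containing y2 are satisfied and !y2 drops from the rest; 0 of the 2^2 = 4 assignments to the other variables satisfy what remains.
With y2 = false, by the same count on the reduced clause set, 1 assignment works.
(One model: y1=F, y2=F, y3=T.)
Total: 0 + 1 = 1.

1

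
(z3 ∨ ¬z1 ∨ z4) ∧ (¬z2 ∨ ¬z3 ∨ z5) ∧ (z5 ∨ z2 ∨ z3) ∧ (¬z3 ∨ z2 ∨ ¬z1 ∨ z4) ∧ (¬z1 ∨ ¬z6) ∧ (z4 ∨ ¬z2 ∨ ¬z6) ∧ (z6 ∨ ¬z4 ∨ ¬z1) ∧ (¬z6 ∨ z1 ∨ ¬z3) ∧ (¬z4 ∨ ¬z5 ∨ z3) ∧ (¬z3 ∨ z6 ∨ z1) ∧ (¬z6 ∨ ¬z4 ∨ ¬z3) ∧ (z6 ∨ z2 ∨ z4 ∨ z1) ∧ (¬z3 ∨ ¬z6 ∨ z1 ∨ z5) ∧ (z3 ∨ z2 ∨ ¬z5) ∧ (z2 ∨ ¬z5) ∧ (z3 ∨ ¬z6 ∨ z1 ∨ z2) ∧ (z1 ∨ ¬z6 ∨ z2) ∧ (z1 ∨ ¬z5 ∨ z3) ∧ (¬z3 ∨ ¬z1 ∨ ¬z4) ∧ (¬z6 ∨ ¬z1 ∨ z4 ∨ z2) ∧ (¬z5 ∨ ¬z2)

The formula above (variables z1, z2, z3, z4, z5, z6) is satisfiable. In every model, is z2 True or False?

True

Suppose z2 = False.
Unit clause (¬z5) forces z5 = False.
Unit clause (z3) forces z3 = True.
Branch on z1: set z1 = False.
Unit clause (¬z6) forces z6 = False.
Now (z6) is unsatisfied and unit — conflict.
Undo z1 and try z1 = True.
Unit clause (z4) forces z4 = True.
Now (¬z4) is unsatisfied and unit — conflict.
Neither z1 = True nor z1 = False works.
So every satisfying assignment has z2 = True.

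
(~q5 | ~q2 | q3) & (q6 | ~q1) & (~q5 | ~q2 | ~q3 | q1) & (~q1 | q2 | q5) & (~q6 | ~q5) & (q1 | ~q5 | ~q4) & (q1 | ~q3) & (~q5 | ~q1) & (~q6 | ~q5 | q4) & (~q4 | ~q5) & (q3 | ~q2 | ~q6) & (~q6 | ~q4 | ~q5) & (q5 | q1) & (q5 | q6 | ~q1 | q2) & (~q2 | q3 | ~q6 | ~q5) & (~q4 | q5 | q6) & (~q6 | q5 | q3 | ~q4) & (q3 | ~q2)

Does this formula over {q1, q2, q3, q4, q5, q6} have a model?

Satisfiable

Suppose q6 = 1.
From the singleton clause (~q5), q5 = 0.
From the singleton clause (q1), q1 = 1.
From the singleton clause (q2), q2 = 1.
From the singleton clause (q3), q3 = 1.
No clause remains; q4 is free.
A satisfying assignment: q1=1, q2=1, q3=1, q4=0, q5=0, q6=1.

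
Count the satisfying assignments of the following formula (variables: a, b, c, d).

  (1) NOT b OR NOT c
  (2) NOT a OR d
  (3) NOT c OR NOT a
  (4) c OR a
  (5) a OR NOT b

4

There are 2^4 = 16 truth assignments over (a, b, c, d).
Split on c. With c = true, the clauses containing c are satisfied and NOT c drops from the rest; 2 of the 2^3 = 8 assignments to the other variables satisfy what remains.
With c = false, by the same count on the reduced clause set, 2 assignments work.
(One model: a=F, b=F, c=T, d=F.)
Total: 2 + 2 = 4.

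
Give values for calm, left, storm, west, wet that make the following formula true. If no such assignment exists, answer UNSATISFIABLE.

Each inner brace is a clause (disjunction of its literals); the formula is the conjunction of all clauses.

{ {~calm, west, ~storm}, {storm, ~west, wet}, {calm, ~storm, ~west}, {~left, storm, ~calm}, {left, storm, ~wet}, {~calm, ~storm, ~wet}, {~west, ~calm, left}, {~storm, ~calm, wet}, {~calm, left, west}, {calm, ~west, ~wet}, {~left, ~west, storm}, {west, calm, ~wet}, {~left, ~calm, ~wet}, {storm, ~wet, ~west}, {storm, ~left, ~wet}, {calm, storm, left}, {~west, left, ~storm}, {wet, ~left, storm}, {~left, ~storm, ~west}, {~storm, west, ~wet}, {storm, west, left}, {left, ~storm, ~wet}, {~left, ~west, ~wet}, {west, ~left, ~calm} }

Branch on calm: set calm = 0.
Branch on storm: set storm = 1.
Unit clause (~west) forces west = 0.
Unit clause (~wet) forces wet = 0.
Every clause is now satisfied; left is unconstrained.

calm ↦ 0; left ↦ 0; storm ↦ 1; west ↦ 0; wet ↦ 0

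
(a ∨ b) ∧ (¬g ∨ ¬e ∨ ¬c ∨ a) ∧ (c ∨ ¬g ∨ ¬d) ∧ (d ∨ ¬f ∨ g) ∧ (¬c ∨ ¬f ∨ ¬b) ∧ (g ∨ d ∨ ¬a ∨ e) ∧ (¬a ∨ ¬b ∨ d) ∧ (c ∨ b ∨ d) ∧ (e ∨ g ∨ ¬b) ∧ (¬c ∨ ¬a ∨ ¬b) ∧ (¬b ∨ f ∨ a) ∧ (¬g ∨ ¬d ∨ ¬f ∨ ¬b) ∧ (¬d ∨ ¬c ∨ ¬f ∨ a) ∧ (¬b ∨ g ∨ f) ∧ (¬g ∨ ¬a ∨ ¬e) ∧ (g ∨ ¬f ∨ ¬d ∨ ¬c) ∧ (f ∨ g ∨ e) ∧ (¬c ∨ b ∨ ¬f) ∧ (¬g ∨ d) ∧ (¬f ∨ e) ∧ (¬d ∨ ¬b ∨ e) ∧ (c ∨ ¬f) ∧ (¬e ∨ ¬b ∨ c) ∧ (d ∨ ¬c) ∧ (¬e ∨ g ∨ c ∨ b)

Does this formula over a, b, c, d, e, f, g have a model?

Satisfiable

Case a = True:
Case b = False:
Case c = True:
(¬f) alone gives f = False.
(d) alone gives d = True.
Case g = False:
(e) alone gives e = True.
Every clause now holds.
A satisfying assignment: a: True, b: False, c: True, d: True, e: True, f: False, g: False.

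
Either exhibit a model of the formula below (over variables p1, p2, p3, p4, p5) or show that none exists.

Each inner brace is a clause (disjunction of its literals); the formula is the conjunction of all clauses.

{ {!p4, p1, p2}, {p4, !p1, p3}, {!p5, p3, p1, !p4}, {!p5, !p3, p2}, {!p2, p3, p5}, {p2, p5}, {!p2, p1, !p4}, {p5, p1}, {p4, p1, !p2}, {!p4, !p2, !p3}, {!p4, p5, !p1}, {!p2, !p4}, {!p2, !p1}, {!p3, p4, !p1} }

Try p2 = false.
Unit clause (p5) forces p5 = true.
Unit clause (!p3) forces p3 = false.
Try p4 = true.
Unit clause (p1) forces p1 = true.
All clauses are satisfied.

p1=true,  p2=false,  p3=false,  p4=true,  p5=true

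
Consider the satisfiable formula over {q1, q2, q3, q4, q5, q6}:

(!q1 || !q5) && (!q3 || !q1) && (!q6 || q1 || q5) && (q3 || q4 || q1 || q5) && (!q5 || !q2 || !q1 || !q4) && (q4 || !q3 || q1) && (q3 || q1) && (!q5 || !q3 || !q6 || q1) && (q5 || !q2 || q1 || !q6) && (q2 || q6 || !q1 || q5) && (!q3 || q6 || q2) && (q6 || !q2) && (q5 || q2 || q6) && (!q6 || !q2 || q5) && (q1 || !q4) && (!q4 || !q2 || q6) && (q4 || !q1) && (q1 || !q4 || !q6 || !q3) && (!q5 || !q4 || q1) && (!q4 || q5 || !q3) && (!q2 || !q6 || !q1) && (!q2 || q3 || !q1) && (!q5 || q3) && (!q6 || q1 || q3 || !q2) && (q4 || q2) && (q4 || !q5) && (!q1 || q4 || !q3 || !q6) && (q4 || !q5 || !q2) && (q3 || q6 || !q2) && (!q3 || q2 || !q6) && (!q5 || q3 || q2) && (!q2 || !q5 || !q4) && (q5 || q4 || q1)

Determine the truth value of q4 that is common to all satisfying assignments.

True

Suppose q4 = false.
Unit clause (!q1) forces q1 = false.
Unit clause (!q3) forces q3 = false.
That conflicts with the unit clause (q3).
So every satisfying assignment has q4 = True.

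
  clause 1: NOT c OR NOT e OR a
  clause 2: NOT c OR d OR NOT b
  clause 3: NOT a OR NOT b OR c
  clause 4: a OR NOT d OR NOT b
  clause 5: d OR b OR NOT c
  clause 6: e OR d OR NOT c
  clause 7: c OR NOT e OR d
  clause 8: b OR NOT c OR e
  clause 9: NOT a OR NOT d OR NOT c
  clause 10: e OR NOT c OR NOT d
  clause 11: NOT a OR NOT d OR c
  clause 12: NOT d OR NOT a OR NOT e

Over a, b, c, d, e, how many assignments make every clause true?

5

There are 2^5 = 32 truth assignments over (a, b, c, d, e).
Split on a. With a = true, the clauses containing a are satisfied and NOT a drops from the rest; 1 of the 2^4 = 16 assignments to the other variables satisfy what remains.
With a = false, by the same count on the reduced clause set, 4 assignments work.
(One model: a=F, b=F, c=F, d=F, e=F.)
Total: 1 + 4 = 5.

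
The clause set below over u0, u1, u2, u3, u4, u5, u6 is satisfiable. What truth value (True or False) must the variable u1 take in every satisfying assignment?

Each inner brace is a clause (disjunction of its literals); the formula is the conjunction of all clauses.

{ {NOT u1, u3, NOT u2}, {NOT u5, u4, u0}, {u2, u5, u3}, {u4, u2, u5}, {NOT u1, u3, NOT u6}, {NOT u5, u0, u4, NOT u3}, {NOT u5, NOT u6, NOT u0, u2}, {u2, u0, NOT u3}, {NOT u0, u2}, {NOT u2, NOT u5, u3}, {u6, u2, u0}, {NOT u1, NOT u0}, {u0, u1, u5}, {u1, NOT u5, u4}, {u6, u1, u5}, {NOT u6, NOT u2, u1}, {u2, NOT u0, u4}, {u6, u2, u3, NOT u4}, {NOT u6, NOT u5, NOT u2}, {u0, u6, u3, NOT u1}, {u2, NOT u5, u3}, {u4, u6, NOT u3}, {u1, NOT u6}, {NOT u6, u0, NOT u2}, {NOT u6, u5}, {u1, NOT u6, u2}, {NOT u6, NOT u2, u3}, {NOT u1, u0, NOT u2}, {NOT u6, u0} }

Suppose u1 = true.
Unit clause (NOT u0) forces u0 = false.
Unit clause (NOT u2) forces u2 = false.
Unit clause (NOT u3) forces u3 = false.
Unit clause (u5) forces u5 = true.
That conflicts with the unit clause (NOT u5).
So every satisfying assignment has u1 = False.

False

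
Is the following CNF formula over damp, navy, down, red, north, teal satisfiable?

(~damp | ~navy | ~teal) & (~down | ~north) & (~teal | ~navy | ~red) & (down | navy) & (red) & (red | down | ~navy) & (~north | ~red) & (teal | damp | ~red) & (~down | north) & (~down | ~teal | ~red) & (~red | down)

No, unsatisfiable

From the singleton clause (red), red = 1.
From the singleton clause (~north), north = 0.
From the singleton clause (~down), down = 0.
But (down) is also a unit clause — contradiction.
No assignment satisfies every clause.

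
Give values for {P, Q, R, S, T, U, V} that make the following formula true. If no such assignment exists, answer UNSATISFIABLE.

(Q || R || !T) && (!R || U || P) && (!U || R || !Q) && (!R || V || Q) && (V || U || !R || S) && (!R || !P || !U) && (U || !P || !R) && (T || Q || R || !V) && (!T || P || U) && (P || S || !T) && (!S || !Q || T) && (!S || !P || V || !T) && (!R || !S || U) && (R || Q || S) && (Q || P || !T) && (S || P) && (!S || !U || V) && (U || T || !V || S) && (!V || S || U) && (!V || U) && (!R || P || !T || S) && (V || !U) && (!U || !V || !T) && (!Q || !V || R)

P=false,  Q=false,  R=false,  S=true,  T=false,  U=false,  V=false

Case S = true:
Case Q = false:
Case R = false:
The clause (!T) is unit, so T = false.
The clause (!V) is unit, so V = false.
The clause (!U) is unit, so U = false.
Every clause is now satisfied; P is unconstrained.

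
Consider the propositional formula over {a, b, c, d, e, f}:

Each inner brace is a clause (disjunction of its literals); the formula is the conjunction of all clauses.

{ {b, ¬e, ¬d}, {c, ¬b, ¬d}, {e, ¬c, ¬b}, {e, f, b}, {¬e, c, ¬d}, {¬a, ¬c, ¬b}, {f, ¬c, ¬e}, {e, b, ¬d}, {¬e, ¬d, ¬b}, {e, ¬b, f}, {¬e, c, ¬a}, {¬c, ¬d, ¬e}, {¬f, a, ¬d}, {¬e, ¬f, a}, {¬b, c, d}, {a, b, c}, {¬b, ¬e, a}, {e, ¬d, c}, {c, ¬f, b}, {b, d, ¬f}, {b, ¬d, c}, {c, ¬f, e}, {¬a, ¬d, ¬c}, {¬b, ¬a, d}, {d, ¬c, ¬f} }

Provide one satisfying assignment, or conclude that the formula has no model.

UNSATISFIABLE

Branch on b: set b = True.
Branch on c: set c = True.
Unit clause (e) forces e = True.
Unit clause (¬a) forces a = False.
That conflicts with the unit clause (a).
Undo c and try c = False.
Unit clause (¬d) forces d = False.
That conflicts with the unit clause (d).
Neither c = True nor c = False works.
Undo b and try b = False.
Branch on e: set e = False.
Unit clause (f) forces f = True.
Unit clause (¬d) forces d = False.
That conflicts with the unit clause (d).
Undo e and try e = True.
Unit clause (¬d) forces d = False.
Unit clause (¬f) forces f = False.
Unit clause (¬c) forces c = False.
Unit clause (¬a) forces a = False.
That conflicts with the unit clause (a).
Neither e = True nor e = False works.
Neither b = True nor b = False works.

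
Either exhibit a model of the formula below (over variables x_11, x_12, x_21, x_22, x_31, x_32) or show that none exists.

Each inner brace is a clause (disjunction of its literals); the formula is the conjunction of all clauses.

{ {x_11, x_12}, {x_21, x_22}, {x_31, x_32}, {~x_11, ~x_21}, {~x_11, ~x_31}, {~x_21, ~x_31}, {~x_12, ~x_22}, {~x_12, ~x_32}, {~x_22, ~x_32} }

UNSATISFIABLE

Case x_11 = 1:
Unit clause (~x_21) forces x_21 = 0.
Unit clause (x_22) forces x_22 = 1.
Unit clause (~x_31) forces x_31 = 0.
Unit clause (x_32) forces x_32 = 1.
But (~x_32) is also a unit clause — contradiction.
Backtrack on x_11: now try x_11 = 0.
Unit clause (x_12) forces x_12 = 1.
Unit clause (~x_22) forces x_22 = 0.
Unit clause (x_21) forces x_21 = 1.
Unit clause (~x_31) forces x_31 = 0.
Unit clause (x_32) forces x_32 = 1.
But (~x_32) is also a unit clause — contradiction.
Either choice for x_11 ends in contradiction.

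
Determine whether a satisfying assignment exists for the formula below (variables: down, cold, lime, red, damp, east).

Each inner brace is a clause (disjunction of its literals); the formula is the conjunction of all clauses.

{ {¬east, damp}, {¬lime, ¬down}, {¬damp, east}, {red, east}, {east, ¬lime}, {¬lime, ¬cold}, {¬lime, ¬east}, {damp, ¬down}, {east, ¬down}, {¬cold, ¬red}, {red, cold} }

Yes, satisfiable

Suppose east = True.
(damp) alone gives damp = True.
(¬lime) alone gives lime = False.
Suppose cold = False.
(red) alone gives red = True.
No clause remains; down is free.
A satisfying assignment: down ↦ True, cold ↦ False, lime ↦ False, red ↦ True, damp ↦ True, east ↦ True.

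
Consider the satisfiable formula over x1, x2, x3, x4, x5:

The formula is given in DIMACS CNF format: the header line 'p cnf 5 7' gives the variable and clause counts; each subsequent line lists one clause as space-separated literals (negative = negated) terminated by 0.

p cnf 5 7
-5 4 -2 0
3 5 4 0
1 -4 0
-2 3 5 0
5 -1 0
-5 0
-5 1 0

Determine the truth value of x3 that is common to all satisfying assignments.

True

Suppose x3 = False.
Unit clause (¬x5) forces x5 = False.
Unit clause (x4) forces x4 = True.
Unit clause (x1) forces x1 = True.
Now (¬x1) is unsatisfied and unit — conflict.
So every satisfying assignment has x3 = True.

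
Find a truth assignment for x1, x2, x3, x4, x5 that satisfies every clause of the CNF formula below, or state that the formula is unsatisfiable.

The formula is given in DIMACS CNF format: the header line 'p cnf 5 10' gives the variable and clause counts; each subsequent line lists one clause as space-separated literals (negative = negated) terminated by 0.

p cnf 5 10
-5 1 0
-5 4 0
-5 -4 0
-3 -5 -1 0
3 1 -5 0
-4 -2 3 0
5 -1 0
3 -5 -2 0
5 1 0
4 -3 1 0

UNSATISFIABLE

Branch on x5: set x5 = False.
(¬x1) alone gives x1 = False.
Now (x1) is unsatisfied and unit — conflict.
That branch fails; take x5 = True instead.
(x1) alone gives x1 = True.
(x4) alone gives x4 = True.
Now (¬x4) is unsatisfied and unit — conflict.
Both values of x5 lead to a conflict.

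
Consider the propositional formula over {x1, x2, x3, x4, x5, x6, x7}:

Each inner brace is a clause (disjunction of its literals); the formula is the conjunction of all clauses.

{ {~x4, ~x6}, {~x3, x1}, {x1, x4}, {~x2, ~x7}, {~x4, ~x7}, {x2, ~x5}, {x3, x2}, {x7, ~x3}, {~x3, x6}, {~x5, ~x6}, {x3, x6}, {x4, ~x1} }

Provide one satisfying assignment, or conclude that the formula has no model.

UNSATISFIABLE

Case x4 = 0:
The clause (x1) is unit, so x1 = 1.
Now (~x1) is unsatisfied and unit — conflict.
Backtrack on x4: now try x4 = 1.
The clause (~x6) is unit, so x6 = 0.
The clause (~x7) is unit, so x7 = 0.
The clause (~x3) is unit, so x3 = 0.
Now (x3) is unsatisfied and unit — conflict.
Both values of x4 lead to a conflict.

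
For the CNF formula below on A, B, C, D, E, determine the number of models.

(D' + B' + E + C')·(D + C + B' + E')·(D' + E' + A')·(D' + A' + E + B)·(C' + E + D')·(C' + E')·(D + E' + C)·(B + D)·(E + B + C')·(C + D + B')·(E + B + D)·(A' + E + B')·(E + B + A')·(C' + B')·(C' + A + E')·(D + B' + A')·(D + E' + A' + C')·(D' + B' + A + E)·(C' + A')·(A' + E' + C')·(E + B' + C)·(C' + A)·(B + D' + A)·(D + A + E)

There are 2^5 = 32 truth assignments over (A, B, C, D, E).
Split on E. With E = 1, the clauses containing E are satisfied and E' drops from the rest; 1 of the 2^4 = 16 assignments to the other variables satisfy what remains.
With E = 0, by the same count on the reduced clause set, 0 assignments work.
(One model: A=F, B=T, C=F, D=T, E=T.)
Total: 1 + 0 = 1.

1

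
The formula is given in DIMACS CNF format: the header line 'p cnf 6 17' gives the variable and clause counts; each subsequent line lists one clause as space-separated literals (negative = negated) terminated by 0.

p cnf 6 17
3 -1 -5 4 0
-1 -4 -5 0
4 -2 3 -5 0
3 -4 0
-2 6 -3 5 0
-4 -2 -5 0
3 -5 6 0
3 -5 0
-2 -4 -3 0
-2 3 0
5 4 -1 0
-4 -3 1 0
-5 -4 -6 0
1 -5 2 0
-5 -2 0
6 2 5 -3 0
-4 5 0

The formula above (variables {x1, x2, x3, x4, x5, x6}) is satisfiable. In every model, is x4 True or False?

Suppose x4 = True.
(x3) alone gives x3 = True.
(¬x2) alone gives x2 = False.
(x1) alone gives x1 = True.
(¬x5) alone gives x5 = False.
Now (x5) is unsatisfied and unit — conflict.
So every satisfying assignment has x4 = False.

False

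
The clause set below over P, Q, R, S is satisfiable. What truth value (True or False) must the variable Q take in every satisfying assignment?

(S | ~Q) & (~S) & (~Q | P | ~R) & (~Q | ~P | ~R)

Suppose Q = 1.
From the singleton clause (S), S = 1.
But (~S) is also a unit clause — contradiction.
So every satisfying assignment has Q = False.

False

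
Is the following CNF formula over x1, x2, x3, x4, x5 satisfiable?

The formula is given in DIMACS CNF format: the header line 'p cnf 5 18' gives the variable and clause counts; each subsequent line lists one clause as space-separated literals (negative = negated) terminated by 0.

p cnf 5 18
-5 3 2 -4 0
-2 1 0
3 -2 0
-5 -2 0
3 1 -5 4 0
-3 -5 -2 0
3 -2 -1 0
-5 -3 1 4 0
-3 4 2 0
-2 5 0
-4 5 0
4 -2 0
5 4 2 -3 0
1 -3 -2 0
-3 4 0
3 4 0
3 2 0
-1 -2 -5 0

Satisfiable

Try x2 = False.
Unit clause (x3) forces x3 = True.
Unit clause (x4) forces x4 = True.
Unit clause (x5) forces x5 = True.
No clause remains; x1 is free.
A satisfying assignment: x1=False, x2=False, x3=True, x4=True, x5=True.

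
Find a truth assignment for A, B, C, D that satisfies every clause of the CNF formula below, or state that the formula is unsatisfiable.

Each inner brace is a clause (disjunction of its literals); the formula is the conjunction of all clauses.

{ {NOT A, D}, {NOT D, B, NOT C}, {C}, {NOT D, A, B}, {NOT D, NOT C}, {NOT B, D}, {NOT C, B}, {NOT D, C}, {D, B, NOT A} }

UNSATISFIABLE

The clause (C) is unit, so C = true.
The clause (NOT D) is unit, so D = false.
The clause (NOT A) is unit, so A = false.
The clause (NOT B) is unit, so B = false.
But (B) is also a unit clause — contradiction.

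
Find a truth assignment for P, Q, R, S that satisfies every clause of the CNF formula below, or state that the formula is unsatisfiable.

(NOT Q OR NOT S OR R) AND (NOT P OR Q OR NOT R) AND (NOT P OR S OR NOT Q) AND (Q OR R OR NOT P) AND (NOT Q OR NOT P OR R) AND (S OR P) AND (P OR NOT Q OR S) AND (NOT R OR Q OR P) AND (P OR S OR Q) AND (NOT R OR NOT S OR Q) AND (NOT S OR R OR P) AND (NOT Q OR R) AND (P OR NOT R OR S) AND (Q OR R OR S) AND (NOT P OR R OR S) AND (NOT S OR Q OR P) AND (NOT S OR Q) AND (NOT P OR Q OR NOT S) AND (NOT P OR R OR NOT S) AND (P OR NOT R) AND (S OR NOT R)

Suppose S = true.
From the singleton clause (Q), Q = true.
From the singleton clause (R), R = true.
From the singleton clause (P), P = true.
All clauses are satisfied.

P: true; Q: true; R: true; S: true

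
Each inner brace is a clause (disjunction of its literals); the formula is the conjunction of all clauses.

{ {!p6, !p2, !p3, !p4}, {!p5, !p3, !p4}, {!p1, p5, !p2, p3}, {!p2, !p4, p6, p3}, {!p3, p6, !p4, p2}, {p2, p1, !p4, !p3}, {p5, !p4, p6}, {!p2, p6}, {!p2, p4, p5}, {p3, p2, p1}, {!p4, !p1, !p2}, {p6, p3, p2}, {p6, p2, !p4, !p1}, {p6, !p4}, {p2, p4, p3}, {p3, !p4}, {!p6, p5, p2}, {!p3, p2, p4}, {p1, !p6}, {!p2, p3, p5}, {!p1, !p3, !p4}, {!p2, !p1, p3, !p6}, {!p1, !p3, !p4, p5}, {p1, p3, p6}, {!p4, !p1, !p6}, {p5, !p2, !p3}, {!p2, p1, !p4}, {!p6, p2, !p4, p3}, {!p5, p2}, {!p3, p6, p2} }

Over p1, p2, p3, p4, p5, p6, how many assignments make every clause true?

There are 2^6 = 64 truth assignments over (p1, p2, p3, p4, p5, p6).
Split on p2. With p2 = true, the clauses containing p2 are satisfied and !p2 drops from the rest; 1 of the 2^5 = 32 assignments to the other variables satisfy what remains.
With p2 = false, by the same count on the reduced clause set, 0 assignments work.
(One model: p1=T, p2=T, p3=T, p4=F, p5=T, p6=T.)
Total: 1 + 0 = 1.

1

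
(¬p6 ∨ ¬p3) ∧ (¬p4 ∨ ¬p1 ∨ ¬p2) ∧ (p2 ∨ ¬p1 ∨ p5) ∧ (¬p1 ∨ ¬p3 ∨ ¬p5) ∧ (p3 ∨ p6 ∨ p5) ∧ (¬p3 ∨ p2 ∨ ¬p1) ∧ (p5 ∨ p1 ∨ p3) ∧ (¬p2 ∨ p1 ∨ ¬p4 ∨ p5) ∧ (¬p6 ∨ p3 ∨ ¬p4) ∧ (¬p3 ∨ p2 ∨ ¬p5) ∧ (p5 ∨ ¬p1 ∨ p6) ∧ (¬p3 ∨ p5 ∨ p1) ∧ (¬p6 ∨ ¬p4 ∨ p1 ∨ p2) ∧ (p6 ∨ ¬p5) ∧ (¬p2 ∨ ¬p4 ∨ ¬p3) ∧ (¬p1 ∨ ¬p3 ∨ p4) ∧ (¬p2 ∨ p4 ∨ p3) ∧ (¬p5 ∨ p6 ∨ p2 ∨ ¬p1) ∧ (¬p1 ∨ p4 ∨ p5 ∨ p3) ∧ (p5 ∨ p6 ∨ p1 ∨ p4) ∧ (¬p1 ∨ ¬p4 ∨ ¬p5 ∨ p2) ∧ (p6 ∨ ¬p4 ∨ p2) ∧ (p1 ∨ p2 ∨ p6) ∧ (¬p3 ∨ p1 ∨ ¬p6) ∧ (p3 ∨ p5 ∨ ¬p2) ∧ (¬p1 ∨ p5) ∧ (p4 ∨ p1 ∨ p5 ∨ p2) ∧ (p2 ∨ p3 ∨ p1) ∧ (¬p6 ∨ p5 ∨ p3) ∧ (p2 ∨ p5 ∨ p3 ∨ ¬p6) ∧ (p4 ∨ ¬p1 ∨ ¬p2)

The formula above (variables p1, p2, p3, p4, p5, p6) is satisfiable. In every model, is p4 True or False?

False

Suppose p4 = True.
Suppose p6 = False.
The clause (¬p5) is unit, so p5 = False.
The clause (p3) is unit, so p3 = True.
The clause (¬p1) is unit, so p1 = False.
That conflicts with the unit clause (p1).
Undo p6 and try p6 = True.
The clause (¬p3) is unit, so p3 = False.
That conflicts with the unit clause (p3).
Either choice for p6 ends in contradiction.
So every satisfying assignment has p4 = False.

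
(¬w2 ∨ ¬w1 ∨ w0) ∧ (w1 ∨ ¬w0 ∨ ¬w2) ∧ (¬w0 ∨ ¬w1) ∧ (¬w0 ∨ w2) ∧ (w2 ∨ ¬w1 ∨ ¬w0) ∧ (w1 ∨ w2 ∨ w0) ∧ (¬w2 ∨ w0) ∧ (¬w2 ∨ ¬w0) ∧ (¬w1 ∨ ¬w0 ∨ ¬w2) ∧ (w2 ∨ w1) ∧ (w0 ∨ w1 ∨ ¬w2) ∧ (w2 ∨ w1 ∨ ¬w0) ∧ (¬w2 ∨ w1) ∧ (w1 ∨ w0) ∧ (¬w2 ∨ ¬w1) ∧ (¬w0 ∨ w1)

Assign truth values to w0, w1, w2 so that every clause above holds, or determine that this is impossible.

Case w0 = False:
The clause (¬w2) is unit, so w2 = False.
The clause (w1) is unit, so w1 = True.
Every clause now holds.

w0 ↦ False,  w1 ↦ True,  w2 ↦ False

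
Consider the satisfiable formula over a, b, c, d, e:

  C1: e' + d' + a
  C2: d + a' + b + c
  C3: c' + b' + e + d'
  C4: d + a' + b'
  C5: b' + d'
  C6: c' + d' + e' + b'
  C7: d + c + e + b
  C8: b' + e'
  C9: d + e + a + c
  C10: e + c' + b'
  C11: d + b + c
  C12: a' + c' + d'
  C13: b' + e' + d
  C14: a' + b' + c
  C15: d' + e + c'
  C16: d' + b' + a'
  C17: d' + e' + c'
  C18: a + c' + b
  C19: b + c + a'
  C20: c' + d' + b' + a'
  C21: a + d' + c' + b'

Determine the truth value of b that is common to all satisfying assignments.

False

Suppose b = 1.
The clause (d') is unit, so d = 0.
The clause (a') is unit, so a = 0.
The clause (e') is unit, so e = 0.
The clause (c) is unit, so c = 1.
But (c') is also a unit clause — contradiction.
So every satisfying assignment has b = False.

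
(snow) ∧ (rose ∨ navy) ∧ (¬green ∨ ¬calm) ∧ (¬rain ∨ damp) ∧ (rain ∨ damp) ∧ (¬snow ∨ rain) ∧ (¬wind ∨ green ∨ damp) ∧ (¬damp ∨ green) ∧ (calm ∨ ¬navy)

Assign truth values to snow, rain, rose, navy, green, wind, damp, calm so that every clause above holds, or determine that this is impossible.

Unit clause (snow) forces snow = True.
Unit clause (rain) forces rain = True.
Unit clause (damp) forces damp = True.
Unit clause (green) forces green = True.
Unit clause (¬calm) forces calm = False.
Unit clause (¬navy) forces navy = False.
Unit clause (rose) forces rose = True.
Every clause is now satisfied; wind is unconstrained.

snow=True; rain=True; rose=True; navy=False; green=True; wind=False; damp=True; calm=False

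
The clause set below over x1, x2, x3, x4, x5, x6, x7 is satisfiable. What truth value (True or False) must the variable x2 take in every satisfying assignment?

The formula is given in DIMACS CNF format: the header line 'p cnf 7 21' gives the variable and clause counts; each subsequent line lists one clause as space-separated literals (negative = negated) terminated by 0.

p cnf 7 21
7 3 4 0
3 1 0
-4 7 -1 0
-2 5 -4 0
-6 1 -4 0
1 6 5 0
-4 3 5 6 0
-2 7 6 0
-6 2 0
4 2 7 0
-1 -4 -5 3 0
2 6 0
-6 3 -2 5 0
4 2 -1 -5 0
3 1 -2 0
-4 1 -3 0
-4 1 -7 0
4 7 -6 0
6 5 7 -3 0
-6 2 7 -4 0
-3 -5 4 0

True

Suppose x2 = False.
From the singleton clause (¬x6), x6 = False.
But (x6) is also a unit clause — contradiction.
So every satisfying assignment has x2 = True.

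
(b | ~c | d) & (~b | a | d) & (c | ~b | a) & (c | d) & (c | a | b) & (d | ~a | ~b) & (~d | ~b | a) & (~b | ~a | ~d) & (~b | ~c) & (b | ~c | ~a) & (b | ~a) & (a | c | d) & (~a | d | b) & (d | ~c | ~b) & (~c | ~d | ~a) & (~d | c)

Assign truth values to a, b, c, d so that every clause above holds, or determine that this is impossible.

Suppose c = 1.
The clause (~b) is unit, so b = 0.
The clause (d) is unit, so d = 1.
The clause (~a) is unit, so a = 0.
All clauses are satisfied.

a=0,  b=0,  c=1,  d=1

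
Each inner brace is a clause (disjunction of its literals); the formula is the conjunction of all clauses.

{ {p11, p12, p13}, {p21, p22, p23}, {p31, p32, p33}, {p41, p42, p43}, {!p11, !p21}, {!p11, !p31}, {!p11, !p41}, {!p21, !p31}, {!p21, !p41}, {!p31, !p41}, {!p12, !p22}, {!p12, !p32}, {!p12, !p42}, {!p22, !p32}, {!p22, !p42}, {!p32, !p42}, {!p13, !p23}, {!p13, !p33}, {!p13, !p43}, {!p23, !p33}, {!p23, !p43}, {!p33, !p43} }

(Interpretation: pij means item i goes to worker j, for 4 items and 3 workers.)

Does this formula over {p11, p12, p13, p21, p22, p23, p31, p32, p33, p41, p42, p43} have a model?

Suppose p11 = false.
Suppose p12 = true.
From the singleton clause (!p22), p22 = false.
From the singleton clause (!p32), p32 = false.
From the singleton clause (!p42), p42 = false.
Suppose p21 = true.
From the singleton clause (!p31), p31 = false.
From the singleton clause (p33), p33 = true.
From the singleton clause (!p41), p41 = false.
From the singleton clause (p43), p43 = true.
Now (!p43) is unsatisfied and unit — conflict.
Undo p21 and try p21 = false.
From the singleton clause (p23), p23 = true.
From the singleton clause (!p13), p13 = false.
From the singleton clause (!p33), p33 = false.
From the singleton clause (p31), p31 = true.
From the singleton clause (!p41), p41 = false.
From the singleton clause (p43), p43 = true.
Now (!p43) is unsatisfied and unit — conflict.
Either choice for p21 ends in contradiction.
Undo p12 and try p12 = false.
From the singleton clause (p13), p13 = true.
From the singleton clause (!p23), p23 = false.
From the singleton clause (!p33), p33 = false.
From the singleton clause (!p43), p43 = false.
Suppose p21 = true.
From the singleton clause (!p31), p31 = false.
From the singleton clause (p32), p32 = true.
From the singleton clause (!p41), p41 = false.
From the singleton clause (p42), p42 = true.
Now (!p42) is unsatisfied and unit — conflict.
Undo p21 and try p21 = false.
From the singleton clause (p22), p22 = true.
From the singleton clause (!p32), p32 = false.
From the singleton clause (p31), p31 = true.
From the singleton clause (!p41), p41 = false.
From the singleton clause (p42), p42 = true.
Now (!p42) is unsatisfied and unit — conflict.
Either choice for p21 ends in contradiction.
Either choice for p12 ends in contradiction.
Undo p11 and try p11 = true.
From the singleton clause (!p21), p21 = false.
From the singleton clause (!p31), p31 = false.
From the singleton clause (!p41), p41 = false.
Suppose p22 = true.
From the singleton clause (!p12), p12 = false.
From the singleton clause (!p32), p32 = false.
From the singleton clause (p33), p33 = true.
From the singleton clause (!p42), p42 = false.
From the singleton clause (p43), p43 = true.
Now (!p43) is unsatisfied and unit — conflict.
Undo p22 and try p22 = false.
From the singleton clause (p23), p23 = true.
From the singleton clause (!p13), p13 = false.
From the singleton clause (!p33), p33 = false.
From the singleton clause (p32), p32 = true.
From the singleton clause (!p12), p12 = false.
From the singleton clause (!p42), p42 = false.
From the singleton clause (p43), p43 = true.
Now (!p43) is unsatisfied and unit — conflict.
Either choice for p22 ends in contradiction.
Either choice for p11 ends in contradiction.
No assignment satisfies every clause.

Unsatisfiable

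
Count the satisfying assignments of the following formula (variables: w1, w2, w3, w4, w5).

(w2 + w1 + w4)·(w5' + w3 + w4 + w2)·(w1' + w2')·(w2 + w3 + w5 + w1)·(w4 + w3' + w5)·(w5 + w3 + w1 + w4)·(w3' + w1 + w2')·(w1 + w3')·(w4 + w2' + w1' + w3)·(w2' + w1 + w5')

8

There are 2^5 = 32 truth assignments over (w1, w2, w3, w4, w5).
Split on w1. With w1 = 1, the clauses containing w1 are satisfied and w1' drops from the rest; 6 of the 2^4 = 16 assignments to the other variables satisfy what remains.
With w1 = 0, by the same count on the reduced clause set, 2 assignments work.
(One model: w1=F, w2=F, w3=F, w4=T, w5=T.)
Total: 6 + 2 = 8.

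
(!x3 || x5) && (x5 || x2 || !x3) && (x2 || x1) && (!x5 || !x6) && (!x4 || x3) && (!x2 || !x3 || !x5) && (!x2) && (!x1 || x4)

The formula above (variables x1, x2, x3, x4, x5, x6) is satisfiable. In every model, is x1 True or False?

True

Suppose x1 = false.
(x2) alone gives x2 = true.
That conflicts with the unit clause (!x2).
So every satisfying assignment has x1 = True.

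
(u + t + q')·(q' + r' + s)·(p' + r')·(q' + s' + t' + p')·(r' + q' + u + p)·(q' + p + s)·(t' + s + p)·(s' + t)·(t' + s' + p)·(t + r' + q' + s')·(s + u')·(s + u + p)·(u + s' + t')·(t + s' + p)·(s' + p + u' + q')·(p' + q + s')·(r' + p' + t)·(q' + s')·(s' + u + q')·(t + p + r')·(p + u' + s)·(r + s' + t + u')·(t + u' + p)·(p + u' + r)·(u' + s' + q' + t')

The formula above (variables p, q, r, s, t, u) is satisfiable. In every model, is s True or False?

False

Suppose s = 1.
Unit clause (t) forces t = 1.
Unit clause (p) forces p = 1.
Unit clause (r') forces r = 0.
Unit clause (q') forces q = 0.
That conflicts with the unit clause (q).
So every satisfying assignment has s = False.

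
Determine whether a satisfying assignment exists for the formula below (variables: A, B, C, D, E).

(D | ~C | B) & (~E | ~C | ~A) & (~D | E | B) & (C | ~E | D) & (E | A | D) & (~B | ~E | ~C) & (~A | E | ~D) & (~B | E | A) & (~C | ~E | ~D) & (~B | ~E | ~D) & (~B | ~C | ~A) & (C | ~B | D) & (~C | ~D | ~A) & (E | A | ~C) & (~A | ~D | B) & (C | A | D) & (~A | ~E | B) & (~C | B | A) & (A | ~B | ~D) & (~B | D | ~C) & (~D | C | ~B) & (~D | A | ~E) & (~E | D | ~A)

Case D = 0:
Case C = 0:
(~E) alone gives E = 0.
(A) alone gives A = 1.
(~B) alone gives B = 0.
All clauses are satisfied.
A satisfying assignment: A: 1, B: 0, C: 0, D: 0, E: 0.

Satisfiable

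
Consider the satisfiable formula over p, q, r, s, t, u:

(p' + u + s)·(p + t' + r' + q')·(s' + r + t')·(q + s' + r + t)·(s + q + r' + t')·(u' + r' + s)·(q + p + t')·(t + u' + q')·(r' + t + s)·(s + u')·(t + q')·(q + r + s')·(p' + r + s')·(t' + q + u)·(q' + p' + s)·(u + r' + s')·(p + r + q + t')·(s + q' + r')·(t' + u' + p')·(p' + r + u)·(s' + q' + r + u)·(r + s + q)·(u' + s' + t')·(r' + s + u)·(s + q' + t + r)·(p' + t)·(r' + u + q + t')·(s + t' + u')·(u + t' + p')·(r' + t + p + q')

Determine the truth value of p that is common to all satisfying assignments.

Suppose p = 1.
(t) alone gives t = 1.
(u') alone gives u = 0.
That conflicts with the unit clause (u).
So every satisfying assignment has p = False.

False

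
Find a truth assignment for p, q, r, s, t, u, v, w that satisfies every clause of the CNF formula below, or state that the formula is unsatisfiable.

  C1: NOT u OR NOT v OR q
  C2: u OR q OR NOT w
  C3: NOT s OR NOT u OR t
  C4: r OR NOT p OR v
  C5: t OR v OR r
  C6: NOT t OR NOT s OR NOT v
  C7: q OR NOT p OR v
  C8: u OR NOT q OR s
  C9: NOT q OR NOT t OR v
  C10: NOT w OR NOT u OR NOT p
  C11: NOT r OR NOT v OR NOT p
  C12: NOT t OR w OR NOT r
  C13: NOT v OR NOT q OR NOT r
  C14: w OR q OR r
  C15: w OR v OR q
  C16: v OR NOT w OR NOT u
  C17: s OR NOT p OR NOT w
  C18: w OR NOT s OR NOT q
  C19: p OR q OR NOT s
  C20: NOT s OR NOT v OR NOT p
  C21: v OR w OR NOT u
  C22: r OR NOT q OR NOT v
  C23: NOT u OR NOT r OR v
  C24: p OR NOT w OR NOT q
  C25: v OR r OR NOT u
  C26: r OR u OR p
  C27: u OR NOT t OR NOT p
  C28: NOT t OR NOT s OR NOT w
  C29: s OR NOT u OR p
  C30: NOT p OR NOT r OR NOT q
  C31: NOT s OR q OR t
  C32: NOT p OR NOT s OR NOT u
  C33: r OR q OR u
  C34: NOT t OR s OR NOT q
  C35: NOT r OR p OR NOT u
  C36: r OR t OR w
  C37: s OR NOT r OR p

UNSATISFIABLE

Case u = false:
Case q = true:
From the singleton clause (s), s = true.
From the singleton clause (w), w = true.
From the singleton clause (p), p = true.
From the singleton clause (NOT v), v = false.
From the singleton clause (r), r = true.
Now (NOT r) is unsatisfied and unit — conflict.
That branch fails; take q = false instead.
From the singleton clause (NOT w), w = false.
From the singleton clause (r), r = true.
From the singleton clause (NOT t), t = false.
From the singleton clause (v), v = true.
From the singleton clause (NOT p), p = false.
From the singleton clause (NOT s), s = false.
Now (s) is unsatisfied and unit — conflict.
Neither q = true nor q = false works.
That branch fails; take u = true instead.
Case v = false:
From the singleton clause (NOT w), w = false.
Now (w) is unsatisfied and unit — conflict.
That branch fails; take v = true instead.
From the singleton clause (q), q = true.
From the singleton clause (NOT r), r = false.
Now (r) is unsatisfied and unit — conflict.
Neither v = true nor v = false works.
Neither u = true nor u = false works.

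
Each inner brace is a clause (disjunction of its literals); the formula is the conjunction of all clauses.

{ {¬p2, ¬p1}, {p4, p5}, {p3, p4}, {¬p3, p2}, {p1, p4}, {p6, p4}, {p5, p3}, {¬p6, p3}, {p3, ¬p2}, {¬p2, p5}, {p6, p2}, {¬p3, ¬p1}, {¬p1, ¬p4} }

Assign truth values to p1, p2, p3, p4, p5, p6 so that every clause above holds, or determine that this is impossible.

p1: False, p2: True, p3: True, p4: True, p5: True, p6: True

Suppose p2 = True.
From the singleton clause (¬p1), p1 = False.
From the singleton clause (p4), p4 = True.
From the singleton clause (p3), p3 = True.
From the singleton clause (p5), p5 = True.
Every clause is now satisfied; p6 is unconstrained.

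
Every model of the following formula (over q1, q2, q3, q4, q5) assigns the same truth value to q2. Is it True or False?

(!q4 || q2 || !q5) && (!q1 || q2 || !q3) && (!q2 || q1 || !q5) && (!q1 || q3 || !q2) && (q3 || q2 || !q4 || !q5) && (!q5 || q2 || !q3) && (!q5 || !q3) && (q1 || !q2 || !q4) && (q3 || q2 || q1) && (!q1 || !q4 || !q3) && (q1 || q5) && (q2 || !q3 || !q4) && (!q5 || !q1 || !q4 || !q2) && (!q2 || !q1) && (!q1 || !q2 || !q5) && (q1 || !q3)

False

Suppose q2 = true.
From the singleton clause (!q1), q1 = false.
From the singleton clause (!q5), q5 = false.
That conflicts with the unit clause (q5).
So every satisfying assignment has q2 = False.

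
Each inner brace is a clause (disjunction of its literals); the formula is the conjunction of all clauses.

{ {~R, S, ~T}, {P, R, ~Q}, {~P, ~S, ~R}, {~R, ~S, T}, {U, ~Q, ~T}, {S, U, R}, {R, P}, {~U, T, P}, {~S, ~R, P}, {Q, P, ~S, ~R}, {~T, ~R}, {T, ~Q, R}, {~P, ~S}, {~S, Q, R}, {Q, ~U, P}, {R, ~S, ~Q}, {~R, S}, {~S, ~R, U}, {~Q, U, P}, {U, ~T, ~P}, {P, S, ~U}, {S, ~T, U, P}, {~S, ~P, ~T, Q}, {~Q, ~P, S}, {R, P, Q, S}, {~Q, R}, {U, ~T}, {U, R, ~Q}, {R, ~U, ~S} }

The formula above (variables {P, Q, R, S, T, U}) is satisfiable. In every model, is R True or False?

Suppose R = 1.
(~T) alone gives T = 0.
(~S) alone gives S = 0.
But (S) is also a unit clause — contradiction.
So every satisfying assignment has R = False.

False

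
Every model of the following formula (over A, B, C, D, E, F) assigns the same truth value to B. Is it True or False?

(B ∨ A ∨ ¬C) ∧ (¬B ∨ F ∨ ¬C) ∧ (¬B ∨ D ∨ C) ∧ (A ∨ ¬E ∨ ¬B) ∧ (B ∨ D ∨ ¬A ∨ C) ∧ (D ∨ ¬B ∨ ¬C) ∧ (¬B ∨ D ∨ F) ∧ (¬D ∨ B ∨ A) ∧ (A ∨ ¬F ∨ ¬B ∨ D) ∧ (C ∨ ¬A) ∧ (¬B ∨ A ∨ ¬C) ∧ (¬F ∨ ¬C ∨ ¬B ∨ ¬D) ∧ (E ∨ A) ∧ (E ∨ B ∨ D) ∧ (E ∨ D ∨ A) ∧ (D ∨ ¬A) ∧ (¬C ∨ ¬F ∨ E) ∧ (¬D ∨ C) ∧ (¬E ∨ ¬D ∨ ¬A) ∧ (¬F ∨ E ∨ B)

False

Suppose B = True.
Branch on F: set F = True.
Branch on D: set D = True.
(¬C) alone gives C = False.
But (C) is also a unit clause — contradiction.
Undo D and try D = False.
(C) alone gives C = True.
But (¬C) is also a unit clause — contradiction.
Neither D = True nor D = False works.
Undo F and try F = False.
(¬C) alone gives C = False.
(D) alone gives D = True.
But (¬D) is also a unit clause — contradiction.
Neither F = True nor F = False works.
So every satisfying assignment has B = False.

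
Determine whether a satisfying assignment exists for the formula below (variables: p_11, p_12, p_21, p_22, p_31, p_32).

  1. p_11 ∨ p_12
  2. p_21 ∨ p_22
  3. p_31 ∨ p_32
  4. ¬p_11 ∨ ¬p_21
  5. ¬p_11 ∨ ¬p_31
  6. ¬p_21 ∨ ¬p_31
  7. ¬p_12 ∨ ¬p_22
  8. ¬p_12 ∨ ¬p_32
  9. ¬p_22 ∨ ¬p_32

Case p_11 = True:
(¬p_21) alone gives p_21 = False.
(p_22) alone gives p_22 = True.
(¬p_31) alone gives p_31 = False.
(p_32) alone gives p_32 = True.
But (¬p_32) is also a unit clause — contradiction.
So p_11 must be the other value — set p_11 = False.
(p_12) alone gives p_12 = True.
(¬p_22) alone gives p_22 = False.
(p_21) alone gives p_21 = True.
(¬p_31) alone gives p_31 = False.
(p_32) alone gives p_32 = True.
But (¬p_32) is also a unit clause — contradiction.
Either choice for p_11 ends in contradiction.
No assignment satisfies every clause.

No, unsatisfiable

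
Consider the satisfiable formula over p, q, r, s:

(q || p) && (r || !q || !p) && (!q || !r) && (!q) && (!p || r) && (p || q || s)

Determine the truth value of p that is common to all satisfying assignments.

Suppose p = false.
(q) alone gives q = true.
But (!q) is also a unit clause — contradiction.
So every satisfying assignment has p = True.

True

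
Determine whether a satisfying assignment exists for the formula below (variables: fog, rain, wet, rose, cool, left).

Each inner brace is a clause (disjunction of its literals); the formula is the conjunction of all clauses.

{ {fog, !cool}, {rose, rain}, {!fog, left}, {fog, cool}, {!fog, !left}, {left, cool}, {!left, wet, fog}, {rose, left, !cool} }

No, unsatisfiable

Try fog = true.
From the singleton clause (left), left = true.
Now (!left) is unsatisfied and unit — conflict.
So fog must be the other value — set fog = false.
From the singleton clause (!cool), cool = false.
Now (cool) is unsatisfied and unit — conflict.
Either choice for fog ends in contradiction.
No assignment satisfies every clause.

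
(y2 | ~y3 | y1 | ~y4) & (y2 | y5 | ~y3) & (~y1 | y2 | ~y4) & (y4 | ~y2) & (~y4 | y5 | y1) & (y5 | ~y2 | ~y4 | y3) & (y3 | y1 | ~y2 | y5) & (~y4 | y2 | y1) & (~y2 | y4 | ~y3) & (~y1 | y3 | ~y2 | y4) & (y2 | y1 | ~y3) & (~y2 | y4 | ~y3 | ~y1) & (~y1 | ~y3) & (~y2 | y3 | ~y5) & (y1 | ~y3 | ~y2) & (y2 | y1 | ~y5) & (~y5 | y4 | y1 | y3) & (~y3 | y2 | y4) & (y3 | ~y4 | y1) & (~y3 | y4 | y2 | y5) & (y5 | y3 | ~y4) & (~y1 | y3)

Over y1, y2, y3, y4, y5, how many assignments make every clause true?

1

There are 2^5 = 32 truth assignments over (y1, y2, y3, y4, y5).
Split on y5. With y5 = 1, the clauses containing y5 are satisfied and ~y5 drops from the rest; 0 of the 2^4 = 16 assignments to the other variables satisfy what remains.
With y5 = 0, by the same count on the reduced clause set, 1 assignment works.
(One model: y1=F, y2=F, y3=F, y4=F, y5=F.)
Total: 0 + 1 = 1.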